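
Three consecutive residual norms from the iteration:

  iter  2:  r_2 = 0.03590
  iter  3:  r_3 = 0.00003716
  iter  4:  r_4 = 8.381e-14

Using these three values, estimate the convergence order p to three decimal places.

p ≈ ln(r_4/r_3) / ln(r_3/r_2)
  = ln(8.381e-14/0.00003716) / ln(0.00003716/0.03590)
  = ln(2.25538e-09) / ln(0.0010351)
  = -19.909947 / -6.873257 ≈ 2.896727

2.897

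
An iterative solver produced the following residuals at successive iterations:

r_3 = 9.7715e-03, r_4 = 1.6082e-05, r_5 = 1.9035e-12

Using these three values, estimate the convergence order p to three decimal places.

p ≈ ln(r_5/r_4) / ln(r_4/r_3)
  = ln(1.9035e-12/1.6082e-05) / ln(1.6082e-05/9.7715e-03)
  = ln(1.18362e-07) / ln(0.00164581)
  = -15.949518 / -6.409523 ≈ 2.488410

2.488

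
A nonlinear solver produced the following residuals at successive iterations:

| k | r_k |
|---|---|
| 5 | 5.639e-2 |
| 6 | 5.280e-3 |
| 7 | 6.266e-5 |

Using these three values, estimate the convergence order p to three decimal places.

p ≈ ln(r_7/r_6) / ln(r_6/r_5)
  = ln(6.266e-5/5.280e-3) / ln(5.280e-3/5.639e-2)
  = ln(0.0118674) / ln(0.0936336)
  = -4.433960 / -2.368366 ≈ 1.872160

1.872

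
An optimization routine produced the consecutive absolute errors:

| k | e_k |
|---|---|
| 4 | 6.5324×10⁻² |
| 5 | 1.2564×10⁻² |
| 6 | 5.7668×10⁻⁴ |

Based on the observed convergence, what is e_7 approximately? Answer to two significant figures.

First estimate the order: p ≈ ln(e_6/e_5) / ln(e_5/e_4) = ln(5.7668×10⁻⁴/1.2564×10⁻²)/ln(1.2564×10⁻²/6.5324×10⁻²) = ln(0.0458994)/ln(0.192334) ≈ 1.8691.
Then e_7 ≈ e_6·(e_6/e_5)^p = 5.7668×10⁻⁴·(0.0458994)^1.8691 = 5.7668×10⁻⁴·0.00315343 ≈ 1.819e-06.

1.8e-6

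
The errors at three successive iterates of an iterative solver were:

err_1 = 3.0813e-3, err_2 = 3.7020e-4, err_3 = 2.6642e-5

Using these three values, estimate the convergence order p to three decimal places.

p ≈ ln(err_3/err_2) / ln(err_2/err_1)
  = ln(2.6642e-5/3.7020e-4) / ln(3.7020e-4/3.0813e-3)
  = ln(0.0719665) / ln(0.120144)
  = -2.631555 / -2.119064 ≈ 1.241848

1.242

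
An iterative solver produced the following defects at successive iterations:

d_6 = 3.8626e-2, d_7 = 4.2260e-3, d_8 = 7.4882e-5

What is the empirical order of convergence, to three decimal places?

1.823

p ≈ ln(d_8/d_7) / ln(d_7/d_6)
  = ln(7.4882e-5/4.2260e-3) / ln(4.2260e-3/3.8626e-2)
  = ln(0.0177194) / ln(0.109408)
  = -4.033095 / -2.212671 ≈ 1.822727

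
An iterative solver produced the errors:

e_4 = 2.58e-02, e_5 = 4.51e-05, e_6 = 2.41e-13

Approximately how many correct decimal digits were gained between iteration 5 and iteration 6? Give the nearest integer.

Digits gained ≈ log₁₀(e_5/e_6) = log₁₀(4.51e-05/2.41e-13) = log₁₀(1.87137e+08) ≈ 8.272.

8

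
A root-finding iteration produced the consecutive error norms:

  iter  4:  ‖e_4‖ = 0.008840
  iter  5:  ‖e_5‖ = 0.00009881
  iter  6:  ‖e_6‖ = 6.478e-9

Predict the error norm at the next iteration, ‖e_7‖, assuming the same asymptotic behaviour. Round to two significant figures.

7.0e-18

First estimate the order: p ≈ ln(‖e_6‖/‖e_5‖) / ln(‖e_5‖/‖e_4‖) = ln(6.478e-9/0.00009881)/ln(0.00009881/0.008840) = ln(6.55602e-05)/ln(0.0111776) ≈ 2.1435.
Then ‖e_7‖ ≈ ‖e_6‖·(‖e_6‖/‖e_5‖)^p = 6.478e-9·(6.55602e-05)^2.1435 = 6.478e-9·1.07887e-09 ≈ 6.989e-18.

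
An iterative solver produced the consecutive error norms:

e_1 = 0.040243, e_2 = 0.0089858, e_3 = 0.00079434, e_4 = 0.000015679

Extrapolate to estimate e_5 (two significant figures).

First estimate the order: p ≈ ln(e_4/e_3) / ln(e_3/e_2) = ln(0.000015679/0.00079434)/ln(0.00079434/0.0089858) = ln(0.0197384)/ln(0.0883995) ≈ 1.6180.
Then e_5 ≈ e_4·(e_4/e_3)^p = 0.000015679·(0.0197384)^1.6180 = 0.000015679·0.00174508 ≈ 2.736e-08.

2.7e-8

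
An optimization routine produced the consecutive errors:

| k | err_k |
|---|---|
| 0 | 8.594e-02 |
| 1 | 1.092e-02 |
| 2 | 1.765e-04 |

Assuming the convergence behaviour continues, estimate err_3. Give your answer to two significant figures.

4.6e-8

First estimate the order: p ≈ ln(err_2/err_1) / ln(err_1/err_0) = ln(1.765e-04/1.092e-02)/ln(1.092e-02/8.594e-02) = ln(0.016163)/ln(0.127065) ≈ 1.9995.
Then err_3 ≈ err_2·(err_2/err_1)^p = 1.765e-04·(0.016163)^1.9995 = 1.765e-04·0.000261782 ≈ 4.62e-08.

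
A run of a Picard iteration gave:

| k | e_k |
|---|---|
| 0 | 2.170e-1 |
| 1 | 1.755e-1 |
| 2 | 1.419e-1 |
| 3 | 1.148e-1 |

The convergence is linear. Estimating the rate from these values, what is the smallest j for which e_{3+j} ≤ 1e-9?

Rate ρ ≈ e_3/e_2 = 1.148e-1/1.419e-1 = 0.8090.
After j more steps, e_{3+j} ≈ 1.148e-1·ρ^j; need ρ^j ≤ 1e-9/1.148e-1 = 8.7108e-09.
j ≥ ln(8.7108e-09)/ln(0.8090) = -18.5587/-0.21196 = 87.558.
So 88 more iterations are needed.

88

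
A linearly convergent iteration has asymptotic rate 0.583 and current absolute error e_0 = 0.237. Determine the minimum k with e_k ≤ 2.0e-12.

After k steps, e_k ≈ 0.237·0.583^k.
Need 0.583^k ≤ 2.0e-12/0.237 = 8.43882e-12.
k ≥ ln(8.43882e-12)/ln(0.583) = -25.4982/-0.53957 = 47.257.
Smallest integer k = 48.

48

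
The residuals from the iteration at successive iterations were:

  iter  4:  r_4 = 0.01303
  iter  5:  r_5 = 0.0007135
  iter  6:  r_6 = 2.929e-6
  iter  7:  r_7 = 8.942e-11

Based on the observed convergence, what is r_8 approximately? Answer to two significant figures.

First estimate the order: p ≈ ln(r_7/r_6) / ln(r_6/r_5) = ln(8.942e-11/2.929e-6)/ln(2.929e-6/0.0007135) = ln(3.05292e-05)/ln(0.00410512) ≈ 1.8919.
Then r_8 ≈ r_7·(r_7/r_6)^p = 8.942e-11·(3.05292e-05)^1.8919 = 8.942e-11·2.8677e-09 ≈ 2.564e-19.

2.6e-19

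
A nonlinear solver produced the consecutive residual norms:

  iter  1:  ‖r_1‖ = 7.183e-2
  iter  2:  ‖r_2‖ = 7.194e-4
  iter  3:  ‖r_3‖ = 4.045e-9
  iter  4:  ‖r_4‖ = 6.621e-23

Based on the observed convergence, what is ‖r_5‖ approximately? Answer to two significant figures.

4.2e-59

First estimate the order: p ≈ ln(‖r_4‖/‖r_3‖) / ln(‖r_3‖/‖r_2‖) = ln(6.621e-23/4.045e-9)/ln(4.045e-9/7.194e-4) = ln(1.63684e-14)/ln(5.62274e-06) ≈ 2.6259.
Then ‖r_5‖ ≈ ‖r_4‖·(‖r_4‖/‖r_3‖)^p = 6.621e-23·(1.63684e-14)^2.6259 = 6.621e-23·6.30027e-37 ≈ 4.171e-59.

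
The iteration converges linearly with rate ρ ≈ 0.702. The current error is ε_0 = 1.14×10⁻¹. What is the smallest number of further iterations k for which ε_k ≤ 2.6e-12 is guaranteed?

70

After k steps, ε_k ≈ 1.14×10⁻¹·0.702^k.
Need 0.702^k ≤ 2.6e-12/1.14×10⁻¹ = 2.2807e-11.
k ≥ ln(2.2807e-11)/ln(0.702) = -24.5040/-0.35382 = 69.256.
Smallest integer k = 70.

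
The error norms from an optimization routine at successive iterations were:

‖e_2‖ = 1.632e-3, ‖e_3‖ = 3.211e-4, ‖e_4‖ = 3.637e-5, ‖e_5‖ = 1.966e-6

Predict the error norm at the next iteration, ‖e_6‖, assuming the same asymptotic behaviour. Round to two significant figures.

First estimate the order: p ≈ ln(‖e_5‖/‖e_4‖) / ln(‖e_4‖/‖e_3‖) = ln(1.966e-6/3.637e-5)/ln(3.637e-5/3.211e-4) = ln(0.0540555)/ln(0.113267) ≈ 1.3396.
Then ‖e_6‖ ≈ ‖e_5‖·(‖e_5‖/‖e_4‖)^p = 1.966e-6·(0.0540555)^1.3396 = 1.966e-6·0.0200684 ≈ 3.945e-08.

3.9e-8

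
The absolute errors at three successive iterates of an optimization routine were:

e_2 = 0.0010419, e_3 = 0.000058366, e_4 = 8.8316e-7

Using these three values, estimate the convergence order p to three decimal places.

p ≈ ln(e_4/e_3) / ln(e_3/e_2)
  = ln(8.8316e-7/0.000058366) / ln(0.000058366/0.0010419)
  = ln(0.0151314) / ln(0.0560188)
  = -4.190983 / -2.882068 ≈ 1.454158

1.454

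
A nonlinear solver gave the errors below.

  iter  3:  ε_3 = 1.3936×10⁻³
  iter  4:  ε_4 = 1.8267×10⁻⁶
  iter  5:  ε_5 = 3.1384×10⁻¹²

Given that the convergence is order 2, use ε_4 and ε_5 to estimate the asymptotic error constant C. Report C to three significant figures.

C ≈ ε_5 / ε_4^2
  = 3.1384×10⁻¹² / (1.8267×10⁻⁶)^2
  = 3.1384×10⁻¹² / 3.33683e-12 ≈ 0.94053

0.941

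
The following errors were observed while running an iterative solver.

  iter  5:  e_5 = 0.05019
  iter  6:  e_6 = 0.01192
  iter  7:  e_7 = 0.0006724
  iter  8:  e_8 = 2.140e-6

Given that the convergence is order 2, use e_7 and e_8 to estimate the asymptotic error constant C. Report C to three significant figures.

4.73

C ≈ e_8 / e_7^2
  = 2.140e-6 / (0.0006724)^2
  = 2.140e-6 / 4.52122e-07 ≈ 4.7332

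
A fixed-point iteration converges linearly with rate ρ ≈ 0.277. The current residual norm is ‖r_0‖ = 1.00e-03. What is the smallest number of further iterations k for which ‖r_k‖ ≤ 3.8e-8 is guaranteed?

After k steps, ‖r_k‖ ≈ 1.00e-03·0.277^k.
Need 0.277^k ≤ 3.8e-8/1.00e-03 = 3.8e-05.
k ≥ ln(3.8e-05)/ln(0.277) = -10.1779/-1.28374 = 7.928.
Smallest integer k = 8.

8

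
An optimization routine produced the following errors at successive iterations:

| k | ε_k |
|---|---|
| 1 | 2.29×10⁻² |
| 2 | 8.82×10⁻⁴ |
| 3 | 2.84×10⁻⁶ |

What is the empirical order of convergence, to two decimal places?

p ≈ ln(ε_3/ε_2) / ln(ε_2/ε_1)
  = ln(2.84×10⁻⁶/8.82×10⁻⁴) / ln(8.82×10⁻⁴/2.29×10⁻²)
  = ln(0.00321995) / ln(0.0385153)
  = -5.73839 / -3.25670 ≈ 1.76203

1.76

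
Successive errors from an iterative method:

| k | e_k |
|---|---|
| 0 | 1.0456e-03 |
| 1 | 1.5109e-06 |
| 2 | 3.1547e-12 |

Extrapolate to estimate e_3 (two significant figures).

First estimate the order: p ≈ ln(e_2/e_1) / ln(e_1/e_0) = ln(3.1547e-12/1.5109e-06)/ln(1.5109e-06/1.0456e-03) = ln(2.08796e-06)/ln(0.00144501) ≈ 2.0000.
Then e_3 ≈ e_2·(e_2/e_1)^p = 3.1547e-12·(2.08796e-06)^2.0000 = 3.1547e-12·4.35958e-12 ≈ 1.375e-23.

1.4e-23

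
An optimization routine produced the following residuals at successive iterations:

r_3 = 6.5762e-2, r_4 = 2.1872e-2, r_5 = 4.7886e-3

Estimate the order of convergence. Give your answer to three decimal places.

p ≈ ln(r_5/r_4) / ln(r_4/r_3)
  = ln(4.7886e-3/2.1872e-2) / ln(2.1872e-2/6.5762e-2)
  = ln(0.218937) / ln(0.332593)
  = -1.518971 / -1.100836 ≈ 1.379834

1.380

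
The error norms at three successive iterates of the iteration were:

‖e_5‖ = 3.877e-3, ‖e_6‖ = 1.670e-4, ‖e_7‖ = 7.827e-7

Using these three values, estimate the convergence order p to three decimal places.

1.705

p ≈ ln(‖e_7‖/‖e_6‖) / ln(‖e_6‖/‖e_5‖)
  = ln(7.827e-7/1.670e-4) / ln(1.670e-4/3.877e-3)
  = ln(0.00468683) / ln(0.0430745)
  = -5.362999 / -3.144824 ≈ 1.705342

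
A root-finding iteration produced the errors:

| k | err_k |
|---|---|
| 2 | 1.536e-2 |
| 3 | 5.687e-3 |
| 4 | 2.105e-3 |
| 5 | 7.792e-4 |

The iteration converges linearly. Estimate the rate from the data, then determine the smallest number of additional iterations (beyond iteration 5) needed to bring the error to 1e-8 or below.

Rate ρ ≈ err_5/err_4 = 7.792e-4/2.105e-3 = 0.3702.
After j more steps, err_{5+j} ≈ 7.792e-4·ρ^j; need ρ^j ≤ 1e-8/7.792e-4 = 1.28337e-05.
j ≥ ln(1.28337e-05)/ln(0.3702) = -11.2634/-0.99371 = 11.335.
So 12 more iterations are needed.

12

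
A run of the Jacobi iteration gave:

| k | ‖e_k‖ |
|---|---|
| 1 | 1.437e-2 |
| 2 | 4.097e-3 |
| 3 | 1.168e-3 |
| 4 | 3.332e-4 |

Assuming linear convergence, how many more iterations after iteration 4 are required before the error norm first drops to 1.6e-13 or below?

18

Rate ρ ≈ ‖e_4‖/‖e_3‖ = 3.332e-4/1.168e-3 = 0.2853.
After j more steps, ‖e_{4+j}‖ ≈ 3.332e-4·ρ^j; need ρ^j ≤ 1.6e-13/3.332e-4 = 4.80192e-10.
j ≥ ln(4.80192e-10)/ln(0.2853) = -21.4568/-1.25421 = 17.108.
So 18 more iterations are needed.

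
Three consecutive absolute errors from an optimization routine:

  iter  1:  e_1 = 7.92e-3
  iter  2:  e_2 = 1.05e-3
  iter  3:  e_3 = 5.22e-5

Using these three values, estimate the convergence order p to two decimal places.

p ≈ ln(e_3/e_2) / ln(e_2/e_1)
  = ln(5.22e-5/1.05e-3) / ln(1.05e-3/7.92e-3)
  = ln(0.0497143) / ln(0.132576)
  = -3.00146 / -2.02060 ≈ 1.48543

1.49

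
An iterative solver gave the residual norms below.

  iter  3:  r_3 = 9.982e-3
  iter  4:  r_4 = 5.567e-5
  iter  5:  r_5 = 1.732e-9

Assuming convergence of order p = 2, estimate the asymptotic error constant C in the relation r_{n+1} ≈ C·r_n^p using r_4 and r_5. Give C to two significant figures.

0.56

C ≈ r_5 / r_4^2
  = 1.732e-9 / (5.567e-5)^2
  = 1.732e-9 / 3.09915e-09 ≈ 0.55886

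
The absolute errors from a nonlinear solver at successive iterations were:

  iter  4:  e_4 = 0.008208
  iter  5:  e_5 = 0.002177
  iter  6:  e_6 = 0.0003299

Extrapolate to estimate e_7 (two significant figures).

2.3e-5

First estimate the order: p ≈ ln(e_6/e_5) / ln(e_5/e_4) = ln(0.0003299/0.002177)/ln(0.002177/0.008208) = ln(0.151539)/ln(0.265229) ≈ 1.4218.
Then e_7 ≈ e_6·(e_6/e_5)^p = 0.0003299·(0.151539)^1.4218 = 0.0003299·0.0683706 ≈ 2.256e-05.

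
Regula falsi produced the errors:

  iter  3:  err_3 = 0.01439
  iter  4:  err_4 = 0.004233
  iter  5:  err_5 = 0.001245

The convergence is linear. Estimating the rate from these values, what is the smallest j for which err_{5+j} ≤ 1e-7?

8

Rate ρ ≈ err_5/err_4 = 0.001245/0.004233 = 0.2941.
After j more steps, err_{5+j} ≈ 0.001245·ρ^j; need ρ^j ≤ 1e-7/0.001245 = 8.03213e-05.
j ≥ ln(8.03213e-05)/ln(0.2941) = -9.4295/-1.22384 = 7.705.
So 8 more iterations are needed.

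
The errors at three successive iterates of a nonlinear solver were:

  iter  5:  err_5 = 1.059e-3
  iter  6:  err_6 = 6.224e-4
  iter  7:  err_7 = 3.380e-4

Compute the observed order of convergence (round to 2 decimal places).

p ≈ ln(err_7/err_6) / ln(err_6/err_5)
  = ln(3.380e-4/6.224e-4) / ln(6.224e-4/1.059e-3)
  = ln(0.543059) / ln(0.587724)
  = -0.61054 / -0.53150 ≈ 1.14871

1.15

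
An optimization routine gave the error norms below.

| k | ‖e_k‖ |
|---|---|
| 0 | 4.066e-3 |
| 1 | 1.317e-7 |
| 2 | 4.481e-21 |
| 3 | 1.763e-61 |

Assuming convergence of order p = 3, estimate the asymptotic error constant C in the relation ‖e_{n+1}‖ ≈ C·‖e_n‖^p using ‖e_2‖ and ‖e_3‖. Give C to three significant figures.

1.96

C ≈ ‖e_3‖ / ‖e_2‖^3
  = 1.763e-61 / (4.481e-21)^3
  = 1.763e-61 / 8.99756e-62 ≈ 1.9594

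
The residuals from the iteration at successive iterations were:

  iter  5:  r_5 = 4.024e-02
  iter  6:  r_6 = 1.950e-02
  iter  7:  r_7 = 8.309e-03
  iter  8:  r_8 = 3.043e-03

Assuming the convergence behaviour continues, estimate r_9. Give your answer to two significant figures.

9.3e-4

First estimate the order: p ≈ ln(r_8/r_7) / ln(r_7/r_6) = ln(3.043e-03/8.309e-03)/ln(8.309e-03/1.950e-02) = ln(0.366229)/ln(0.426103) ≈ 1.1775.
Then r_9 ≈ r_8·(r_8/r_7)^p = 3.043e-03·(0.366229)^1.1775 = 3.043e-03·0.306421 ≈ 0.0009324.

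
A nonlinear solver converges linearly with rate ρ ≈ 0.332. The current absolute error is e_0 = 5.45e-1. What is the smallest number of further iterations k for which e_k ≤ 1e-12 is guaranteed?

25

After k steps, e_k ≈ 5.45e-1·0.332^k.
Need 0.332^k ≤ 1e-12/5.45e-1 = 1.83486e-12.
k ≥ ln(1.83486e-12)/ln(0.332) = -27.0241/-1.10262 = 24.509.
Smallest integer k = 25.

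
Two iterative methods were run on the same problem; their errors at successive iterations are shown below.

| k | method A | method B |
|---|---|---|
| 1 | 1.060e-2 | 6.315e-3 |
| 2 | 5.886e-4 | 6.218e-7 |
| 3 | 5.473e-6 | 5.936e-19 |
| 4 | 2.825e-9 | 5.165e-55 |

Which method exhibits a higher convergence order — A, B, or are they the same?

B

Method A: p ≈ ln(2.825e-9/5.473e-6)/ln(5.473e-6/5.886e-4) ≈ 1.62.
Method B: p ≈ ln(5.165e-55/5.936e-19)/ln(5.936e-19/6.218e-7) ≈ 3.00.
Method B has the higher order (≈3.0 vs ≈1.6).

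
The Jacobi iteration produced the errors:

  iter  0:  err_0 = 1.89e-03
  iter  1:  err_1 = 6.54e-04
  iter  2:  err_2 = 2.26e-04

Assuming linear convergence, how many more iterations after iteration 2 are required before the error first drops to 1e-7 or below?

8

Rate ρ ≈ err_2/err_1 = 2.26e-04/6.54e-04 = 0.3456.
After j more steps, err_{2+j} ≈ 2.26e-04·ρ^j; need ρ^j ≤ 1e-7/2.26e-04 = 0.000442478.
j ≥ ln(0.000442478)/ln(0.3456) = -7.7231/-1.06247 = 7.269.
So 8 more iterations are needed.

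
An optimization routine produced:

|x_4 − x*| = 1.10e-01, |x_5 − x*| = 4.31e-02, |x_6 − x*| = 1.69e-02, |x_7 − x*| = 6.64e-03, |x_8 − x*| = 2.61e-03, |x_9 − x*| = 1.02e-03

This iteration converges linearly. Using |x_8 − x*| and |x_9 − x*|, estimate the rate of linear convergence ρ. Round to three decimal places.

0.391

ρ ≈ |x_9 − x*|/|x_8 − x*| = 1.02e-03/2.61e-03 = 0.39080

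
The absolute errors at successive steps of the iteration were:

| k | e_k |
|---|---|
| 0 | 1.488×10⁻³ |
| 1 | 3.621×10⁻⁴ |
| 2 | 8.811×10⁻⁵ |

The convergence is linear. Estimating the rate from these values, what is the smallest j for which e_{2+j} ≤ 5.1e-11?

11

Rate ρ ≈ e_2/e_1 = 8.811×10⁻⁵/3.621×10⁻⁴ = 0.2433.
After j more steps, e_{2+j} ≈ 8.811×10⁻⁵·ρ^j; need ρ^j ≤ 5.1e-11/8.811×10⁻⁵ = 5.78822e-07.
j ≥ ln(5.78822e-07)/ln(0.2433) = -14.3623/-1.41346 = 10.161.
So 11 more iterations are needed.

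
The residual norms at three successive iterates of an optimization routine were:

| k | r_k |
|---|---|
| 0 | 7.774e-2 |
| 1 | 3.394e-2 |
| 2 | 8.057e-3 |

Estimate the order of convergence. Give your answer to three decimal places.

p ≈ ln(r_2/r_1) / ln(r_1/r_0)
  = ln(8.057e-3/3.394e-2) / ln(3.394e-2/7.774e-2)
  = ln(0.23739) / ln(0.436583)
  = -1.438051 / -0.828777 ≈ 1.735148

1.735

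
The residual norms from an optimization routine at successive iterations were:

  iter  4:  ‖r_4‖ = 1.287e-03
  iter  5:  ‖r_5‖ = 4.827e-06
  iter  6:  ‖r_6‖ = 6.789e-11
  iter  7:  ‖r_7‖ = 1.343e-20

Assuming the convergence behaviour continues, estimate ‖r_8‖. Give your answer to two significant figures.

First estimate the order: p ≈ ln(‖r_7‖/‖r_6‖) / ln(‖r_6‖/‖r_5‖) = ln(1.343e-20/6.789e-11)/ln(6.789e-11/4.827e-06) = ln(1.9782e-10)/ln(1.40646e-05) ≈ 2.0000.
Then ‖r_8‖ ≈ ‖r_7‖·(‖r_7‖/‖r_6‖)^p = 1.343e-20·(1.9782e-10)^2.0000 = 1.343e-20·3.91328e-20 ≈ 5.256e-40.

5.3e-40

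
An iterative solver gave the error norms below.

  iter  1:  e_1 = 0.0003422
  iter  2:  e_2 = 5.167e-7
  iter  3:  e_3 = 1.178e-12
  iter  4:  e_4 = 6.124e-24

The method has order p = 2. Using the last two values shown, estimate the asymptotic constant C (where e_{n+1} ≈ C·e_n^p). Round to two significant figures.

C ≈ e_4 / e_3^2
  = 6.124e-24 / (1.178e-12)^2
  = 6.124e-24 / 1.38768e-24 ≈ 4.4131

4.4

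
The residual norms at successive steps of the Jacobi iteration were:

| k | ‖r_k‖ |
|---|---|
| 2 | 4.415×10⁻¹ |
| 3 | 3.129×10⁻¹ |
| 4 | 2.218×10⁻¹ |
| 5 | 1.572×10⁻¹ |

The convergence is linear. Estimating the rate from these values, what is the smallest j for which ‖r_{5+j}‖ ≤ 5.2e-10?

Rate ρ ≈ ‖r_5‖/‖r_4‖ = 1.572×10⁻¹/2.218×10⁻¹ = 0.7087.
After j more steps, ‖r_{5+j}‖ ≈ 1.572×10⁻¹·ρ^j; need ρ^j ≤ 5.2e-10/1.572×10⁻¹ = 3.30789e-09.
j ≥ ln(3.30789e-09)/ln(0.7087) = -19.5270/-0.34432 = 56.712.
So 57 more iterations are needed.

57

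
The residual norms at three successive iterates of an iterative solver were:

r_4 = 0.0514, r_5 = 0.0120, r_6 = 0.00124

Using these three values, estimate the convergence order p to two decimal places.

1.56

p ≈ ln(r_6/r_5) / ln(r_5/r_4)
  = ln(0.00124/0.0120) / ln(0.0120/0.0514)
  = ln(0.103333) / ln(0.233463)
  = -2.26980 / -1.45473 ≈ 1.56029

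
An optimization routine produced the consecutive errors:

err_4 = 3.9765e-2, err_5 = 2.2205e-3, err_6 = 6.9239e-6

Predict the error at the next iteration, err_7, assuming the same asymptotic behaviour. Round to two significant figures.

First estimate the order: p ≈ ln(err_6/err_5) / ln(err_5/err_4) = ln(6.9239e-6/2.2205e-3)/ln(2.2205e-3/3.9765e-2) = ln(0.00311817)/ln(0.0558406) ≈ 2.0000.
Then err_7 ≈ err_6·(err_6/err_5)^p = 6.9239e-6·(0.00311817)^2.0000 = 6.9239e-6·9.72298e-06 ≈ 6.732e-11.

6.7e-11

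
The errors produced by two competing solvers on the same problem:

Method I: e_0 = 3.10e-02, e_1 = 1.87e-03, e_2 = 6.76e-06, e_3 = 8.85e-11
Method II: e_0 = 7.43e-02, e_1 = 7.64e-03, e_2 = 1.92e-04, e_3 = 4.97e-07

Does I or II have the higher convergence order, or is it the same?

I

Method I: p ≈ ln(8.85e-11/6.76e-06)/ln(6.76e-06/1.87e-03) ≈ 2.00.
Method II: p ≈ ln(4.97e-07/1.92e-04)/ln(1.92e-04/7.64e-03) ≈ 1.62.
Method I has the higher order (≈2.0 vs ≈1.6).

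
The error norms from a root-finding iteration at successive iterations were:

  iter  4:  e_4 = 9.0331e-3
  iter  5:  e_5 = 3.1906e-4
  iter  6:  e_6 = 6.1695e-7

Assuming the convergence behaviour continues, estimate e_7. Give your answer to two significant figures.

5.2e-12

First estimate the order: p ≈ ln(e_6/e_5) / ln(e_5/e_4) = ln(6.1695e-7/3.1906e-4)/ln(3.1906e-4/9.0331e-3) = ln(0.00193365)/ln(0.0353212) ≈ 1.8689.
Then e_7 ≈ e_6·(e_6/e_5)^p = 6.1695e-7·(0.00193365)^1.8689 = 6.1695e-7·8.48226e-06 ≈ 5.233e-12.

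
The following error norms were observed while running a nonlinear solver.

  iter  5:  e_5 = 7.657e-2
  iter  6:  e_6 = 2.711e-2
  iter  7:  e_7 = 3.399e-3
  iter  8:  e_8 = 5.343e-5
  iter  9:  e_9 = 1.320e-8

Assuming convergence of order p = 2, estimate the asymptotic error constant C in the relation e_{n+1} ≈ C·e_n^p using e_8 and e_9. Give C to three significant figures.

C ≈ e_9 / e_8^2
  = 1.320e-8 / (5.343e-5)^2
  = 1.320e-8 / 2.85476e-09 ≈ 4.6238

4.62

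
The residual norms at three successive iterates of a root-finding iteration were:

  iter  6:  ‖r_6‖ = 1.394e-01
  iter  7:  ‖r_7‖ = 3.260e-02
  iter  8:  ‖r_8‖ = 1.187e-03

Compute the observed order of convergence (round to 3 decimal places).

2.280

p ≈ ln(‖r_8‖/‖r_7‖) / ln(‖r_7‖/‖r_6‖)
  = ln(1.187e-03/3.260e-02) / ln(3.260e-02/1.394e-01)
  = ln(0.036411) / ln(0.233859)
  = -3.312884 / -1.453037 ≈ 2.279972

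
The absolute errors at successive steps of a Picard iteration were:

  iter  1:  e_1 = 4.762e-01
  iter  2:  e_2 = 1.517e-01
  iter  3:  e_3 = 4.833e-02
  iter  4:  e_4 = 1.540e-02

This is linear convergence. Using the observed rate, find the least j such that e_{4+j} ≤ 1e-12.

21

Rate ρ ≈ e_4/e_3 = 1.540e-02/4.833e-02 = 0.3186.
After j more steps, e_{4+j} ≈ 1.540e-02·ρ^j; need ρ^j ≤ 1e-12/1.540e-02 = 6.49351e-11.
j ≥ ln(6.49351e-11)/ln(0.3186) = -23.4576/-1.14382 = 20.508.
So 21 more iterations are needed.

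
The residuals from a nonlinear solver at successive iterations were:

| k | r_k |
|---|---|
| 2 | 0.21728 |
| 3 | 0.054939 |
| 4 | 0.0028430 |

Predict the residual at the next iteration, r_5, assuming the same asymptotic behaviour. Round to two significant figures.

First estimate the order: p ≈ ln(r_4/r_3) / ln(r_3/r_2) = ln(0.0028430/0.054939)/ln(0.054939/0.21728) = ln(0.0517483)/ln(0.252849) ≈ 2.1538.
Then r_5 ≈ r_4·(r_4/r_3)^p = 0.0028430·(0.0517483)^2.1538 = 0.0028430·0.0016982 ≈ 4.828e-06.

4.8e-6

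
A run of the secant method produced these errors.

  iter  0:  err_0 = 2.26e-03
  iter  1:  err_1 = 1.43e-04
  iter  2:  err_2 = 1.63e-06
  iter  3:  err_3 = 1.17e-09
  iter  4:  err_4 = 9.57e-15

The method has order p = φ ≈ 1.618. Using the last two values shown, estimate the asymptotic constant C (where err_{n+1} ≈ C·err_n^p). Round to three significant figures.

C ≈ err_4 / err_3^1.618
  = 9.57e-15 / (1.17e-09)^1.618
  = 9.57e-15 / 3.53447e-15 ≈ 2.7076

2.71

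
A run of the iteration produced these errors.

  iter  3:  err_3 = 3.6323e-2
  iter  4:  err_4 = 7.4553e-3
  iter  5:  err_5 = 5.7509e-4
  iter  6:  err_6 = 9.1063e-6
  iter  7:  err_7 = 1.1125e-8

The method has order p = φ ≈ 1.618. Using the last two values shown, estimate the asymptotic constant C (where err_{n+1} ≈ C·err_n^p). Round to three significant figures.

C ≈ err_7 / err_6^1.618
  = 1.1125e-8 / (9.1063e-6)^1.618
  = 1.1125e-8 / 6.98579e-09 ≈ 1.5925

1.59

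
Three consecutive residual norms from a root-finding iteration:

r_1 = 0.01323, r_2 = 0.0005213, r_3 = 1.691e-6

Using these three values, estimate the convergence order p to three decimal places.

1.772

p ≈ ln(r_3/r_2) / ln(r_2/r_1)
  = ln(1.691e-6/0.0005213) / ln(0.0005213/0.01323)
  = ln(0.00324381) / ln(0.0394029)
  = -5.731007 / -3.233916 ≈ 1.772157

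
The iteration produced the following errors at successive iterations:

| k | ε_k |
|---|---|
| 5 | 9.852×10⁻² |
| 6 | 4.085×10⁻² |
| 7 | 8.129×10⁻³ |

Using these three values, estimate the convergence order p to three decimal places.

p ≈ ln(ε_7/ε_6) / ln(ε_6/ε_5)
  = ln(8.129×10⁻³/4.085×10⁻²) / ln(4.085×10⁻²/9.852×10⁻²)
  = ln(0.198996) / ln(0.414637)
  = -1.614471 / -0.880352 ≈ 1.833893

1.834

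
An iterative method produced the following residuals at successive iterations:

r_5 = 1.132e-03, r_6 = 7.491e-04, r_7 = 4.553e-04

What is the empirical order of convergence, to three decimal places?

p ≈ ln(r_7/r_6) / ln(r_6/r_5)
  = ln(4.553e-04/7.491e-04) / ln(7.491e-04/1.132e-03)
  = ln(0.607796) / ln(0.661749)
  = -0.497916 / -0.412869 ≈ 1.205990

1.206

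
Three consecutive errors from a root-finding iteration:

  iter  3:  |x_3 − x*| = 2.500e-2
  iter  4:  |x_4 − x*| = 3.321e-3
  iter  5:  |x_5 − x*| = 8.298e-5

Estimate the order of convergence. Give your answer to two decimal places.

p ≈ ln(|x_5 − x*|/|x_4 − x*|) / ln(|x_4 − x*|/|x_3 − x*|)
  = ln(8.298e-5/3.321e-3) / ln(3.321e-3/2.500e-2)
  = ln(0.0249864) / ln(0.13284)
  = -3.68942 / -2.01861 ≈ 1.82770

1.83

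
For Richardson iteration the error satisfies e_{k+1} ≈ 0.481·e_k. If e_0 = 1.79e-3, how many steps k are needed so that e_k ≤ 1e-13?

After k steps, e_k ≈ 1.79e-3·0.481^k.
Need 0.481^k ≤ 1e-13/1.79e-3 = 5.58659e-11.
k ≥ ln(5.58659e-11)/ln(0.481) = -23.6081/-0.73189 = 32.256.
Smallest integer k = 33.

33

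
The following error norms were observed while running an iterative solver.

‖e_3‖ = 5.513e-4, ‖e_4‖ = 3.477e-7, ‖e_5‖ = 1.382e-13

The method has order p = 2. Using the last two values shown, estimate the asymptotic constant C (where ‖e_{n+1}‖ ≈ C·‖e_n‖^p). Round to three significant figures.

C ≈ ‖e_5‖ / ‖e_4‖^2
  = 1.382e-13 / (3.477e-7)^2
  = 1.382e-13 / 1.20895e-13 ≈ 1.1431

1.14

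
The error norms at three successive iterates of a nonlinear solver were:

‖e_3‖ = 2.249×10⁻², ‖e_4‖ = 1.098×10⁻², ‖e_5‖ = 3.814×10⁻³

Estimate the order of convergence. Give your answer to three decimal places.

1.475

p ≈ ln(‖e_5‖/‖e_4‖) / ln(‖e_4‖/‖e_3‖)
  = ln(3.814×10⁻³/1.098×10⁻²) / ln(1.098×10⁻²/2.249×10⁻²)
  = ln(0.347359) / ln(0.488217)
  = -1.057396 / -0.716995 ≈ 1.474761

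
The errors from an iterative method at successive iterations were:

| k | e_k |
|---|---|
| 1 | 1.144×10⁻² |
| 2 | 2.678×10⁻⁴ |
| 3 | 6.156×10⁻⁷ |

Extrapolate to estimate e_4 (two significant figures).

First estimate the order: p ≈ ln(e_3/e_2) / ln(e_2/e_1) = ln(6.156×10⁻⁷/2.678×10⁻⁴)/ln(2.678×10⁻⁴/1.144×10⁻²) = ln(0.00229873)/ln(0.0234091) ≈ 1.6181.
Then e_4 ≈ e_3·(e_3/e_2)^p = 6.156×10⁻⁷·(0.00229873)^1.6181 = 6.156×10⁻⁷·5.37804e-05 ≈ 3.311e-11.

3.3e-11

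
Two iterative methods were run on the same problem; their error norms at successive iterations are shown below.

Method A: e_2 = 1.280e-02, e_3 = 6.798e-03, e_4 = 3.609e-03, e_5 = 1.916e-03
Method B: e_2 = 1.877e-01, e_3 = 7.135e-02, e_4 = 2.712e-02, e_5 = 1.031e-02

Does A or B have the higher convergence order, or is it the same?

Method A: p ≈ ln(1.916e-03/3.609e-03)/ln(3.609e-03/6.798e-03) ≈ 1.00.
Method B: p ≈ ln(1.031e-02/2.712e-02)/ln(2.712e-02/7.135e-02) ≈ 1.00.
Both orders ≈ 1.0 — effectively the same.

same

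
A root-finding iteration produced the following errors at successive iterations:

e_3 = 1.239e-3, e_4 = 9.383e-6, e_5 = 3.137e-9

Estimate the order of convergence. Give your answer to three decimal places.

p ≈ ln(e_5/e_4) / ln(e_4/e_3)
  = ln(3.137e-9/9.383e-6) / ln(9.383e-6/1.239e-3)
  = ln(0.000334328) / ln(0.00757304)
  = -8.003388 / -4.883161 ≈ 1.638977

1.639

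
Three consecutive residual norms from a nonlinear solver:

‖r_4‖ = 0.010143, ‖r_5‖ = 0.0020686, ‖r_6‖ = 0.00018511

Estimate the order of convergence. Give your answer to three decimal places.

p ≈ ln(‖r_6‖/‖r_5‖) / ln(‖r_5‖/‖r_4‖)
  = ln(0.00018511/0.0020686) / ln(0.0020686/0.010143)
  = ln(0.0894856) / ln(0.203944)
  = -2.413678 / -1.589910 ≈ 1.518122

1.518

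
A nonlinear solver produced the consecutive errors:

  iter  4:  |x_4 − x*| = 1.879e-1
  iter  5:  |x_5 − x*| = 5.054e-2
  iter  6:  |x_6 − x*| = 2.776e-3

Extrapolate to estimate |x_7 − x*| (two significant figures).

4.6e-6

First estimate the order: p ≈ ln(|x_6 − x*|/|x_5 − x*|) / ln(|x_5 − x*|/|x_4 − x*|) = ln(2.776e-3/5.054e-2)/ln(5.054e-2/1.879e-1) = ln(0.0549268)/ln(0.268973) ≈ 2.2098.
Then |x_7 − x*| ≈ |x_6 − x*|·(|x_6 − x*|/|x_5 − x*|)^p = 2.776e-3·(0.0549268)^2.2098 = 2.776e-3·0.00164125 ≈ 4.556e-06.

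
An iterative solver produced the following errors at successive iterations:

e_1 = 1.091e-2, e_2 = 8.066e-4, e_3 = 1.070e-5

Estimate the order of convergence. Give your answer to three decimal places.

p ≈ ln(e_3/e_2) / ln(e_2/e_1)
  = ln(1.070e-5/8.066e-4) / ln(8.066e-4/1.091e-2)
  = ln(0.0132656) / ln(0.0739322)
  = -4.322581 / -2.604607 ≈ 1.659590

1.660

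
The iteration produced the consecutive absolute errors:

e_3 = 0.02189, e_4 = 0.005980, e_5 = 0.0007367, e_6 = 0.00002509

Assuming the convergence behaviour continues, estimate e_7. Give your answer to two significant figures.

First estimate the order: p ≈ ln(e_6/e_5) / ln(e_5/e_4) = ln(0.00002509/0.0007367)/ln(0.0007367/0.005980) = ln(0.0340573)/ln(0.123194) ≈ 1.6140.
Then e_7 ≈ e_6·(e_6/e_5)^p = 0.00002509·(0.0340573)^1.6140 = 0.00002509·0.0042755 ≈ 1.073e-07.

1.1e-7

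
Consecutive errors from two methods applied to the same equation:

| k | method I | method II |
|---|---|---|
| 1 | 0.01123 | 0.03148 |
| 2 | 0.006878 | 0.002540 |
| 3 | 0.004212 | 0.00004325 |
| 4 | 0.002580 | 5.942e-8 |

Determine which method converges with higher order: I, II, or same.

Method I: p ≈ ln(0.002580/0.004212)/ln(0.004212/0.006878) ≈ 1.00.
Method II: p ≈ ln(5.942e-8/0.00004325)/ln(0.00004325/0.002540) ≈ 1.62.
Method II has the higher order (≈1.6 vs ≈1.0).

II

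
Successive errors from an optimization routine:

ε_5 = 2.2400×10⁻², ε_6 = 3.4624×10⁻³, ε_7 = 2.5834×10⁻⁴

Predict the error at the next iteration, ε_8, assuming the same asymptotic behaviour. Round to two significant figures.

7.0e-6

First estimate the order: p ≈ ln(ε_7/ε_6) / ln(ε_6/ε_5) = ln(2.5834×10⁻⁴/3.4624×10⁻³)/ln(3.4624×10⁻³/2.2400×10⁻²) = ln(0.074613)/ln(0.154571) ≈ 1.3901.
Then ε_8 ≈ ε_7·(ε_7/ε_6)^p = 2.5834×10⁻⁴·(0.074613)^1.3901 = 2.5834×10⁻⁴·0.0271081 ≈ 7.003e-06.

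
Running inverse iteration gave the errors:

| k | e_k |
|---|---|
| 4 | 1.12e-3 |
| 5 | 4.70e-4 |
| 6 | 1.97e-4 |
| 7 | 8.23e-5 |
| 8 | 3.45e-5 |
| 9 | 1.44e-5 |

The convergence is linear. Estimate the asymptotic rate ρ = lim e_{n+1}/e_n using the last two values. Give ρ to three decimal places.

0.417

ρ ≈ e_9/e_8 = 1.44e-5/3.45e-5 = 0.41739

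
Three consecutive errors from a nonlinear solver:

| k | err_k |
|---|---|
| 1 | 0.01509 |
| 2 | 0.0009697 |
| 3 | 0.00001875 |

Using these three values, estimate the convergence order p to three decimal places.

1.438

p ≈ ln(err_3/err_2) / ln(err_2/err_1)
  = ln(0.00001875/0.0009697) / ln(0.0009697/0.01509)
  = ln(0.0193359) / ln(0.0642611)
  = -3.945792 / -2.744801 ≈ 1.437551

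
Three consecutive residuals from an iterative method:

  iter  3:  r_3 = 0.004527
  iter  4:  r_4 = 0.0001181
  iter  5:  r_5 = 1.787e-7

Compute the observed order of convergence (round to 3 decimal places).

p ≈ ln(r_5/r_4) / ln(r_4/r_3)
  = ln(1.787e-7/0.0001181) / ln(0.0001181/0.004527)
  = ln(0.00151312) / ln(0.0260879)
  = -6.493582 / -3.646284 ≈ 1.780877

1.781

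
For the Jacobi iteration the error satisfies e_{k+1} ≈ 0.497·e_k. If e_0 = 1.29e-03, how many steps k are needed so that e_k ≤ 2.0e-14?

36

After k steps, e_k ≈ 1.29e-03·0.497^k.
Need 0.497^k ≤ 2.0e-14/1.29e-03 = 1.55039e-11.
k ≥ ln(1.55039e-11)/ln(0.497) = -24.8899/-0.69917 = 35.599.
Smallest integer k = 36.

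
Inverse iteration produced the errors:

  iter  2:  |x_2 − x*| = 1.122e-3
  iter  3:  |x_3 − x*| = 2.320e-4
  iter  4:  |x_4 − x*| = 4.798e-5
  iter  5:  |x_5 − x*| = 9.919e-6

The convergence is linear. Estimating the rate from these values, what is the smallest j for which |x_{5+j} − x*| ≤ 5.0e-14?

13

Rate ρ ≈ |x_5 − x*|/|x_4 − x*| = 9.919e-6/4.798e-5 = 0.2067.
After j more steps, |x_{5+j} − x*| ≈ 9.919e-6·ρ^j; need ρ^j ≤ 5.0e-14/9.919e-6 = 5.04083e-09.
j ≥ ln(5.04083e-09)/ln(0.2067) = -19.1057/-1.57649 = 12.119.
So 13 more iterations are needed.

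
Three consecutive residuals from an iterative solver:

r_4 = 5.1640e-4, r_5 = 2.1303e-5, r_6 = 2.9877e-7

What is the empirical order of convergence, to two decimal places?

1.34

p ≈ ln(r_6/r_5) / ln(r_5/r_4)
  = ln(2.9877e-7/2.1303e-5) / ln(2.1303e-5/5.1640e-4)
  = ln(0.0140248) / ln(0.0412529)
  = -4.26693 / -3.18803 ≈ 1.33842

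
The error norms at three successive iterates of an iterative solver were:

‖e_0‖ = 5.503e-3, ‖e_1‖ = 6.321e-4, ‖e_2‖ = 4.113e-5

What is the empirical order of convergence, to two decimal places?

1.26

p ≈ ln(‖e_2‖/‖e_1‖) / ln(‖e_1‖/‖e_0‖)
  = ln(4.113e-5/6.321e-4) / ln(6.321e-4/5.503e-3)
  = ln(0.0650688) / ln(0.114865)
  = -2.73231 / -2.16400 ≈ 1.26262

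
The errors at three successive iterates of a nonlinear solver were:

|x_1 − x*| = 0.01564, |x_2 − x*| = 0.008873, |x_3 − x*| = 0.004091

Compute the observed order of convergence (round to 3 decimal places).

1.366

p ≈ ln(|x_3 − x*|/|x_2 − x*|) / ln(|x_2 − x*|/|x_1 − x*|)
  = ln(0.004091/0.008873) / ln(0.008873/0.01564)
  = ln(0.461062) / ln(0.567327)
  = -0.774223 / -0.566819 ≈ 1.365909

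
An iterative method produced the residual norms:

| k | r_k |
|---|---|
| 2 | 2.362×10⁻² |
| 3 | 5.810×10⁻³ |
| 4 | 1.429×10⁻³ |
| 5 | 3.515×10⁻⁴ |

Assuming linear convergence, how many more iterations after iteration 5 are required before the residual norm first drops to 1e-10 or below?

Rate ρ ≈ r_5/r_4 = 3.515×10⁻⁴/1.429×10⁻³ = 0.2460.
After j more steps, r_{5+j} ≈ 3.515×10⁻⁴·ρ^j; need ρ^j ≤ 1e-10/3.515×10⁻⁴ = 2.84495e-07.
j ≥ ln(2.84495e-07)/ln(0.2460) = -15.0726/-1.40242 = 10.748.
So 11 more iterations are needed.

11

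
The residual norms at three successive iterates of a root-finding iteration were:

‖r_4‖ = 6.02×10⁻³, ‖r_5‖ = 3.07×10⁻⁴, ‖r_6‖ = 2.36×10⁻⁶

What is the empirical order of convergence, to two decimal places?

1.64

p ≈ ln(‖r_6‖/‖r_5‖) / ln(‖r_5‖/‖r_4‖)
  = ln(2.36×10⁻⁶/3.07×10⁻⁴) / ln(3.07×10⁻⁴/6.02×10⁻³)
  = ln(0.0076873) / ln(0.0509967)
  = -4.86819 / -2.97599 ≈ 1.63582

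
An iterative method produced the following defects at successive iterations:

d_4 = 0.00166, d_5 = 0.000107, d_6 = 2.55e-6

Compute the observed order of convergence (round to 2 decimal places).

p ≈ ln(d_6/d_5) / ln(d_5/d_4)
  = ln(2.55e-6/0.000107) / ln(0.000107/0.00166)
  = ln(0.0238318) / ln(0.0644578)
  = -3.73673 / -2.74174 ≈ 1.36290

1.36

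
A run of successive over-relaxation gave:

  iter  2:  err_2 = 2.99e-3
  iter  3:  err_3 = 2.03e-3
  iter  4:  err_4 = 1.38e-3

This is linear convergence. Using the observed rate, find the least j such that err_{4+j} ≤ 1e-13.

61

Rate ρ ≈ err_4/err_3 = 1.38e-3/2.03e-3 = 0.6798.
After j more steps, err_{4+j} ≈ 1.38e-3·ρ^j; need ρ^j ≤ 1e-13/1.38e-3 = 7.24638e-11.
j ≥ ln(7.24638e-11)/ln(0.6798) = -23.3479/-0.38596 = 60.493.
So 61 more iterations are needed.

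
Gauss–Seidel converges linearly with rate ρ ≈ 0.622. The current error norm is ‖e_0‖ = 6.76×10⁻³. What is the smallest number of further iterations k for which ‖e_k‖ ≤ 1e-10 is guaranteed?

After k steps, ‖e_k‖ ≈ 6.76×10⁻³·0.622^k.
Need 0.622^k ≤ 1e-10/6.76×10⁻³ = 1.47929e-08.
k ≥ ln(1.47929e-08)/ln(0.622) = -18.0291/-0.47482 = 37.970.
Smallest integer k = 38.

38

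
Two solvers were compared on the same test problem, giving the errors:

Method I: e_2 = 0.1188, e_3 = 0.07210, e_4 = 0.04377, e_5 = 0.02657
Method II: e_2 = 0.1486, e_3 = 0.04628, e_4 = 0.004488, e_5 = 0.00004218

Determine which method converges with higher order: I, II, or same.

Method I: p ≈ ln(0.02657/0.04377)/ln(0.04377/0.07210) ≈ 1.00.
Method II: p ≈ ln(0.00004218/0.004488)/ln(0.004488/0.04628) ≈ 2.00.
Method II has the higher order (≈2.0 vs ≈1.0).

II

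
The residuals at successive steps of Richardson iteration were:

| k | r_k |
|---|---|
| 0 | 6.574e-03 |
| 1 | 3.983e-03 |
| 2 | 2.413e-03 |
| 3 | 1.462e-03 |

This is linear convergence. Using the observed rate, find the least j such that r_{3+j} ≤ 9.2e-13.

43

Rate ρ ≈ r_3/r_2 = 1.462e-03/2.413e-03 = 0.6059.
After j more steps, r_{3+j} ≈ 1.462e-03·ρ^j; need ρ^j ≤ 9.2e-13/1.462e-03 = 6.29275e-10.
j ≥ ln(6.29275e-10)/ln(0.6059) = -21.1865/-0.50104 = 42.285.
So 43 more iterations are needed.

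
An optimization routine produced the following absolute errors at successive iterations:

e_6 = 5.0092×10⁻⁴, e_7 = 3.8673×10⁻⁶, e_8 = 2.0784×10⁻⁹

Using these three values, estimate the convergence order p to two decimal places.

1.55

p ≈ ln(e_8/e_7) / ln(e_7/e_6)
  = ln(2.0784×10⁻⁹/3.8673×10⁻⁶) / ln(3.8673×10⁻⁶/5.0092×10⁻⁴)
  = ln(0.000537429) / ln(0.00772039)
  = -7.52871 / -4.86389 ≈ 1.54788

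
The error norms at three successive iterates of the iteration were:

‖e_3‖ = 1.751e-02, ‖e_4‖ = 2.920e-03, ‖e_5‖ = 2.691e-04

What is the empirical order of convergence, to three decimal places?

p ≈ ln(‖e_5‖/‖e_4‖) / ln(‖e_4‖/‖e_3‖)
  = ln(2.691e-04/2.920e-03) / ln(2.920e-03/1.751e-02)
  = ln(0.0921575) / ln(0.166762)
  = -2.384256 / -1.791188 ≈ 1.331103

1.331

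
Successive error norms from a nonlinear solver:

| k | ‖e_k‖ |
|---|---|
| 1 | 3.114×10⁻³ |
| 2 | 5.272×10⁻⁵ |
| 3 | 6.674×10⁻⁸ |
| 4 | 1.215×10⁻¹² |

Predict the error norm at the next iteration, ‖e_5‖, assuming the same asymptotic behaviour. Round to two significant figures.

First estimate the order: p ≈ ln(‖e_4‖/‖e_3‖) / ln(‖e_3‖/‖e_2‖) = ln(1.215×10⁻¹²/6.674×10⁻⁸)/ln(6.674×10⁻⁸/5.272×10⁻⁵) = ln(1.8205e-05)/ln(0.00126593) ≈ 1.6358.
Then ‖e_5‖ ≈ ‖e_4‖·(‖e_4‖/‖e_3‖)^p = 1.215×10⁻¹²·(1.8205e-05)^1.6358 = 1.215×10⁻¹²·1.76449e-08 ≈ 2.144e-20.

2.1e-20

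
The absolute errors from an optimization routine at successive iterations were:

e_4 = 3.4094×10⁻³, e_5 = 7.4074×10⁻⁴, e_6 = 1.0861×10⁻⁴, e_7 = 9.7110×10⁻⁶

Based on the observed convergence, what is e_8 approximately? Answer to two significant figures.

First estimate the order: p ≈ ln(e_7/e_6) / ln(e_6/e_5) = ln(9.7110×10⁻⁶/1.0861×10⁻⁴)/ln(1.0861×10⁻⁴/7.4074×10⁻⁴) = ln(0.0894117)/ln(0.146624) ≈ 1.2576.
Then e_8 ≈ e_7·(e_7/e_6)^p = 9.7110×10⁻⁶·(0.0894117)^1.2576 = 9.7110×10⁻⁶·0.0480036 ≈ 4.662e-07.

4.7e-7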